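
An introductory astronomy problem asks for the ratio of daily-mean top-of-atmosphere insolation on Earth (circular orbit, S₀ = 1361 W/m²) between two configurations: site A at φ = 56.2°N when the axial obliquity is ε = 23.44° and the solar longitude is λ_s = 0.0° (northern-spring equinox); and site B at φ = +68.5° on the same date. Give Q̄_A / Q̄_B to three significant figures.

— Configuration A (φ=+56.2°):
Solar declination: sin δ = sin ε · sin λ_s = sin 23.44° × sin 0.0° = 0.00000, so δ = +0.000°.
cos H₀ = −tan(+56.2°) tan(+0.000°) = -0.0000, H₀ = 1.5708 rad.
Bracket: H₀ sin φ sin δ + cos φ cos δ sin H₀ = 1.5708×0.83098×0.00000 + 0.55630×1.00000×1.00000 = 0.000000 + 0.556300 = 0.556300.
Q̄ = (S₀/π) × [bracket] = (1361/π) × 0.556300 = 241.00 W/m².
— Configuration B (φ=+68.5°):
cos H₀ = −tan(+68.5°) tan(+0.000°) = -0.0000, H₀ = 1.5708 rad.
Bracket: H₀ sin φ sin δ + cos φ cos δ sin H₀ = 1.5708×0.93042×0.00000 + 0.36650×1.00000×1.00000 = 0.000000 + 0.366500 = 0.366500.
Q̄ = (S₀/π) × [bracket] = (1361/π) × 0.366500 = 158.78 W/m².
Ratio Q̄_A / Q̄_B = 241.00 / 158.78 = 1.518.

Q̄_A / Q̄_B ≈ 1.52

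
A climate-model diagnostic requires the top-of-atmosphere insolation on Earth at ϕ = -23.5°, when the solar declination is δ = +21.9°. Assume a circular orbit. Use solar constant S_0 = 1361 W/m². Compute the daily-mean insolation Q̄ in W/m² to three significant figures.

Q̄ ≈ 273 W/m²

cos h₀ = −tan(-23.5°) tan(+21.900°) = 0.1748, h₀ = 1.3951 rad.
Bracket: h₀ sin ϕ sin δ + cos ϕ cos δ sin h₀ = 1.3951×-0.39875×0.37299 + 0.91706×0.92784×0.98461 = -0.207493 + 0.837790 = 0.630297.
Q̄ = (S_0/π) × [bracket] = (1361/π) × 0.630297 = 273.1 W/m².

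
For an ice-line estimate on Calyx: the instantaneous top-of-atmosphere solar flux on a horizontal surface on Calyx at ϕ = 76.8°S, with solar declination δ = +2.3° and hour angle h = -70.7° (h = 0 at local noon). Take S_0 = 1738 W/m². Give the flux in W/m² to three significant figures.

cos θ_z = sin ϕ sin δ + cos ϕ cos δ cos h = -0.039071 + 0.075412 = 0.036341.
Flux = S_0 · cos θ_z = 1738 × 0.036341 = 63.16 W/m².

63.2 W/m²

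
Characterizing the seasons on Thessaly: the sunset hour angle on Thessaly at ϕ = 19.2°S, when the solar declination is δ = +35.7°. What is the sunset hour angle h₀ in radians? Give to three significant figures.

cos h₀ = −tan ϕ · tan δ = −tan(-19.2°) × tan(+35.700°) = 0.2502, so h₀ = 1.3179 rad = 75.51°.

h₀ = 1.32 rad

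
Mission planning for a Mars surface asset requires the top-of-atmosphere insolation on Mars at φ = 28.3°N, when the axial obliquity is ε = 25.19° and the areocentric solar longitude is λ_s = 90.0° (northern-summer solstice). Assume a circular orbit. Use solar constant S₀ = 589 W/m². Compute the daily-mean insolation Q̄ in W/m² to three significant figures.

Q̄ ≈ 214 W/m²

sin δ = sin 25.19° × sin 90.0° = 0.42562, so δ = +25.190°.
cos H₀ = −tan(+28.3°) tan(+25.190°) = -0.2533, H₀ = 1.8268 rad.
Bracket: H₀ sin φ sin δ + cos φ cos δ sin H₀ = 1.8268×0.47409×0.42562 + 0.88048×0.90490×0.96740 = 0.368616 + 0.770772 = 1.139388.
Q̄ = (S₀/π) × [bracket] = (589/π) × 1.139388 = 213.6 W/m².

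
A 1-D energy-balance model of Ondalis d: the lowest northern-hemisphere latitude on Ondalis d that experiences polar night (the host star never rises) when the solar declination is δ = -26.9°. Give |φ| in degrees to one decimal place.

Polar night requires cos H₀ = −tan φ tan δ ≥ 1, i.e. tan φ tan δ ≤ −1.
The boundary is |tan φ| · |tan δ| = 1, so |φ| = 90° − |δ| = 90° − 26.9° = 63.1° in the northern hemisphere.

|φ| = 63.1°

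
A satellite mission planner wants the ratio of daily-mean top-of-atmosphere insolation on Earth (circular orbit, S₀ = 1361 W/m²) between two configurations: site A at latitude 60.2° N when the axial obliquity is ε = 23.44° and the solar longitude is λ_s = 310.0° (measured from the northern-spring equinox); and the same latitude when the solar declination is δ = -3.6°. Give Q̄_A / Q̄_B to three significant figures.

— Configuration A (φ=+60.2°):
Solar declination: sin δ = sin ε · sin λ_s = sin 23.44° × sin 310.0° = -0.30472, so δ = -17.742°.
cos H₀ = −tan(+60.2°) tan(-17.742°) = 0.5586, H₀ = 0.9780 rad.
Bracket: H₀ sin φ sin δ + cos φ cos δ sin H₀ = 0.9780×0.86777×-0.30472 + 0.49697×0.95244×0.82941 = -0.258609 + 0.392588 = 0.133979.
Q̄ = (S₀/π) × [bracket] = (1361/π) × 0.133979 = 58.042 W/m².
— Configuration B (φ=+60.2°):
cos H₀ = −tan(+60.2°) tan(-3.600°) = 0.1099, H₀ = 1.4607 rad.
Bracket: H₀ sin φ sin δ + cos φ cos δ sin H₀ = 1.4607×0.86777×-0.06279 + 0.49697×0.99803×0.99395 = -0.079590 + 0.492990 = 0.413400.
Q̄ = (S₀/π) × [bracket] = (1361/π) × 0.413400 = 179.09 W/m².
Ratio Q̄_A / Q̄_B = 58.042 / 179.09 = 0.3241.

Q̄_A / Q̄_B ≈ 0.324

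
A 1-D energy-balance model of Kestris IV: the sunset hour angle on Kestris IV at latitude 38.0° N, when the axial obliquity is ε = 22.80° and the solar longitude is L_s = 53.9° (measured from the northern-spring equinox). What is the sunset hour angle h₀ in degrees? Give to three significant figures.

h₀ = 105°

Solar declination: sin δ = sin ε · sin L_s = sin 22.80° × sin 53.9° = 0.31311, so δ = +18.247°.
cos h₀ = −tan ϕ · tan δ = −tan(+38.0°) × tan(+18.247°) = -0.2576, so h₀ = 1.8313 rad = 104.93°.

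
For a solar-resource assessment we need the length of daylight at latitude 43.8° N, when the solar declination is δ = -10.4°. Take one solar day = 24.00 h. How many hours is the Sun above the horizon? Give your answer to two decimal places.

10.65 h

cos h₀ = −tan ϕ · tan δ = −tan(+43.8°) × tan(-10.400°) = 0.1760, so h₀ = 1.3939 rad = 79.86°.
Daylight = 2h₀/(2π) × 24.00 h = (1.3939/π) × 24.00 = 10.65 h.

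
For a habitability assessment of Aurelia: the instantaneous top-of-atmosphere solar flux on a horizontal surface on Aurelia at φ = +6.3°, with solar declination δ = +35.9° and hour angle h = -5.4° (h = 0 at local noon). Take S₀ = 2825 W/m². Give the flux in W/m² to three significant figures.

2.45e+03 W/m²

cos θ_z = sin φ sin δ + cos φ cos δ cos h = 0.064345 + 0.801576 = 0.865921.
Flux = S₀ · cos θ_z = 2825 × 0.865921 = 2446 W/m².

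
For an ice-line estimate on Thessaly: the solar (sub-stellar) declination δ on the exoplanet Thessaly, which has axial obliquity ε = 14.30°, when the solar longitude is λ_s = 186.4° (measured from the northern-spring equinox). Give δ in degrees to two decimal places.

δ = -1.58°

sin δ = sin ε · sin λ_s = sin 14.30° × sin 186.4° = -0.027533.
δ = arcsin(-0.027533) = -1.58°.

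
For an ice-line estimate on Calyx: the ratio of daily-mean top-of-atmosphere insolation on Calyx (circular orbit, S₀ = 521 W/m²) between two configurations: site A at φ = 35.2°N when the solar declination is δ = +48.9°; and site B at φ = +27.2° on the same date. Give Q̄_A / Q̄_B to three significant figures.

Q̄_A / Q̄_B ≈ 1.14

— Configuration A (φ=+35.2°):
cos H₀ = −tan(+35.2°) tan(+48.900°) = -0.8086, H₀ = 2.5126 rad.
Bracket: H₀ sin φ sin δ + cos φ cos δ sin H₀ = 2.5126×0.57643×0.75356 + 0.81714×0.65738×0.58830 = 1.091410 + 0.316018 = 1.407428.
Q̄ = (S₀/π) × [bracket] = (521/π) × 1.407428 = 233.41 W/m².
— Configuration B (φ=+27.2°):
cos H₀ = −tan(+27.2°) tan(+48.900°) = -0.5891, H₀ = 2.2008 rad.
Bracket: H₀ sin φ sin δ + cos φ cos δ sin H₀ = 2.2008×0.45710×0.75356 + 0.88942×0.65738×0.80804 = 0.758071 + 0.472450 = 1.230521.
Q̄ = (S₀/π) × [bracket] = (521/π) × 1.230521 = 204.07 W/m².
Ratio Q̄_A / Q̄_B = 233.41 / 204.07 = 1.144.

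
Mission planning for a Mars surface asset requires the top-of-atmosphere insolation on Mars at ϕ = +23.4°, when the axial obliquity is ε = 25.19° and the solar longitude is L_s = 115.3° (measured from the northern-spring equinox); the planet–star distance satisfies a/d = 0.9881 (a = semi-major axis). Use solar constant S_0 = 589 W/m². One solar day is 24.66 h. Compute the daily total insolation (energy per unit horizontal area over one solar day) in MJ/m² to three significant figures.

Solar declination: sin δ = sin ε · sin L_s = sin 25.19° × sin 115.3° = 0.38480, so δ = +22.631°.
cos h₀ = −tan(+23.4°) tan(+22.631°) = -0.1804, h₀ = 1.7522 rad.
Bracket: h₀ sin ϕ sin δ + cos ϕ cos δ sin h₀ = 1.7522×0.39715×0.38480 + 0.91775×0.92300×0.98359 = 0.267777 + 0.833183 = 1.100960.
Inverse-square distance factor (a/d)² = 0.9881² = 0.976342.
Q̄ = (S_0/π) × 0.976342 × [bracket] = (589/π) × 0.976342 × 1.100960 = 201.53 W/m².
Daily total = Q̄ × 24.66 h × 3600 s/h = 201.53 × 24.66 × 3600 / 10⁶ = 17.89 MJ/m².

17.9 MJ/m²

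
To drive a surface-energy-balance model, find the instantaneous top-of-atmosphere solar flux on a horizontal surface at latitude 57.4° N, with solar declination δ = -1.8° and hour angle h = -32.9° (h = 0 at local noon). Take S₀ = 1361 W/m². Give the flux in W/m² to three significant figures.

cos θ_z = sin φ sin δ + cos φ cos δ cos h = -0.026462 + 0.452139 = 0.425677.
Flux = S₀ · cos θ_z = 1361 × 0.425677 = 579.3 W/m².

579 W/m²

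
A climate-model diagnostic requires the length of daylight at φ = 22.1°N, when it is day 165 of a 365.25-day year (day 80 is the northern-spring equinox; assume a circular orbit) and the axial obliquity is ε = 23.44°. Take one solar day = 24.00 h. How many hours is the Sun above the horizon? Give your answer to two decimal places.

Solar longitude: λ_s = 360° × (165 − 80)/365.25 = 83.778°.
sin δ = sin 23.44° × sin 83.778° = 0.39545, so δ = +23.294°.
cos H₀ = −tan φ · tan δ = −tan(+22.1°) × tan(+23.294°) = -0.1748, so H₀ = 1.7465 rad = 100.07°.
Daylight = 2H₀/(2π) × 24.00 h = (1.7465/π) × 24.00 = 13.34 h.

13.34 h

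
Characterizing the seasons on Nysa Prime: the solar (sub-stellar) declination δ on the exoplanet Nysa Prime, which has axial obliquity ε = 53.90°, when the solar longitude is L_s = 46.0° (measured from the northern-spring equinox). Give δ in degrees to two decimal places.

δ = +35.54°

sin δ = sin ε · sin L_s = sin 53.90° × sin 46.0° = 0.581219.
δ = arcsin(0.581219) = +35.54°.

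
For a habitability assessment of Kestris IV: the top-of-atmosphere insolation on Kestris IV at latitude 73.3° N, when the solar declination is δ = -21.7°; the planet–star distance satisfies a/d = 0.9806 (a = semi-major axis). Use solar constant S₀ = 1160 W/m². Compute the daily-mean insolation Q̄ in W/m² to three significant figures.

cos H₀ = −tan(+73.3°) tan(-21.700°) = 1.3264 ≥ 1 ⇒ polar night, H₀ = 0 and Q̄ = 0.
Inverse-square distance factor (a/d)² = 0.9806² = 0.961576.

Q̄ ≈ 0.00 W/m²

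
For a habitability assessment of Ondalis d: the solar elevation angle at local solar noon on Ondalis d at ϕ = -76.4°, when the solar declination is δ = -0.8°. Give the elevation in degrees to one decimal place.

At local noon the hour angle is zero, so the zenith angle equals |ϕ − δ| = |-76.4° − (-0.800°)| = 75.600°.
Elevation = 90° − 75.600° = 14.4°.

14.4°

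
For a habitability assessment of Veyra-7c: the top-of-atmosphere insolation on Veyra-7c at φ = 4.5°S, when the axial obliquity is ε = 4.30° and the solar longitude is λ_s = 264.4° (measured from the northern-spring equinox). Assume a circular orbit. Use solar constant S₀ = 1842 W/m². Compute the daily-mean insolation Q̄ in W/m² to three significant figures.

Solar declination: sin δ = sin ε · sin λ_s = sin 4.30° × sin 264.4° = -0.07462, so δ = -4.279°.
cos H₀ = −tan(-4.5°) tan(-4.279°) = -0.0059, H₀ = 1.5767 rad.
Bracket: H₀ sin φ sin δ + cos φ cos δ sin H₀ = 1.5767×-0.07846×-0.07462 + 0.99692×0.99721×0.99998 = 0.009231 + 0.994119 = 1.003350.
Q̄ = (S₀/π) × [bracket] = (1842/π) × 1.003350 = 588.3 W/m².

Q̄ ≈ 588 W/m²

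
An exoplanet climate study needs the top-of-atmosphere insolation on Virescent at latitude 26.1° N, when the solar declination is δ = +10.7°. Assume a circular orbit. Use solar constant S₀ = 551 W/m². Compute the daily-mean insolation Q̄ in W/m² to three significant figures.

Q̄ ≈ 178 W/m²

cos H₀ = −tan(+26.1°) tan(+10.700°) = -0.0926, H₀ = 1.6635 rad.
Bracket: H₀ sin φ sin δ + cos φ cos δ sin H₀ = 1.6635×0.43994×0.18567 + 0.89803×0.98261×0.99571 = 0.135881 + 0.878628 = 1.014509.
Q̄ = (S₀/π) × [bracket] = (551/π) × 1.014509 = 177.9 W/m².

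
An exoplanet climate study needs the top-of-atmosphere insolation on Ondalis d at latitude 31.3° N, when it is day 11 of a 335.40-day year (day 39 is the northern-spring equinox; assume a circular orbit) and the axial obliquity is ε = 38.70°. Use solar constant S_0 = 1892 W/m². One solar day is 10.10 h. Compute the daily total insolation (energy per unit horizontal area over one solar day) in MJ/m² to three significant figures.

12.5 MJ/m²

Solar longitude: L_s = 360° × (11 − 39)/335.40 = -30.054°, i.e. -30.054° + 360° = 329.946°.
sin δ = sin 38.70° × sin 329.946° = -0.31313, so δ = -18.248°.
cos h₀ = −tan(+31.3°) tan(-18.248°) = 0.2005, h₀ = 1.3690 rad.
Bracket: h₀ sin ϕ sin δ + cos ϕ cos δ sin h₀ = 1.3690×0.51952×-0.31313 + 0.85446×0.94971×0.97970 = -0.222705 + 0.795016 = 0.572311.
Q̄ = (S_0/π) × [bracket] = (1892/π) × 0.572311 = 344.67 W/m².
Daily total = Q̄ × 10.10 h × 3600 s/h = 344.67 × 10.10 × 3600 / 10⁶ = 12.53 MJ/m².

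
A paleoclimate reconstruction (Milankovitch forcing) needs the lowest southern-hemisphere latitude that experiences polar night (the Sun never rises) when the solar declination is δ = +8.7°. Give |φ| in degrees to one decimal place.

Polar night requires cos H₀ = −tan φ tan δ ≥ 1, i.e. tan φ tan δ ≤ −1.
The boundary is |tan φ| · |tan δ| = 1, so |φ| = 90° − |δ| = 90° − 8.7° = 81.3° in the southern hemisphere.

|φ| = 81.3°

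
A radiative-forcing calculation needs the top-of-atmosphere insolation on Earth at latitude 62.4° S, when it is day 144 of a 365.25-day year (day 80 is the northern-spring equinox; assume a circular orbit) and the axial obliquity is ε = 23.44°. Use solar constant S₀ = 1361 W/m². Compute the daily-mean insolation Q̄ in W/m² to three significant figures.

Q̄ ≈ 25.8 W/m²

Solar longitude: λ_s = 360° × (144 − 80)/365.25 = 63.080°.
sin δ = sin 23.44° × sin 63.080° = 0.35468, so δ = +20.774°.
cos H₀ = −tan(-62.4°) tan(+20.774°) = 0.7256, H₀ = 0.7589 rad.
Bracket: H₀ sin φ sin δ + cos φ cos δ sin H₀ = 0.7589×-0.88620×0.35468 + 0.46330×0.93499×0.68809 = -0.238535 + 0.298067 = 0.059532.
Q̄ = (S₀/π) × [bracket] = (1361/π) × 0.059532 = 25.79 W/m².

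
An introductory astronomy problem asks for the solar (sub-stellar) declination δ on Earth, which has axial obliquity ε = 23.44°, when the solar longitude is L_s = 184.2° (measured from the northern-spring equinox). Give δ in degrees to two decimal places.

δ = -1.67°

sin δ = sin ε · sin L_s = sin 23.44° × sin 184.2° = -0.029133.
δ = arcsin(-0.029133) = -1.67°.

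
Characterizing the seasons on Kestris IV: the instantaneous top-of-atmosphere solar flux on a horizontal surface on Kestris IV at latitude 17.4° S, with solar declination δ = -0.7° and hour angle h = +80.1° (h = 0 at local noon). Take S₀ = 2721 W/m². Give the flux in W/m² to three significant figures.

456 W/m²

cos θ_z = sin φ sin δ + cos φ cos δ cos h = 0.003653 + 0.164049 = 0.167702.
Flux = S₀ · cos θ_z = 2721 × 0.167702 = 456.3 W/m².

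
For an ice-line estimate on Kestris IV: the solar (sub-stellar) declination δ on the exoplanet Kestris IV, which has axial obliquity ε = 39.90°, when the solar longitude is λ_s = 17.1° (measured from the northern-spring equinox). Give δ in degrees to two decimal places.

δ = +10.87°

sin δ = sin ε · sin λ_s = sin 39.90° × sin 17.1° = 0.188612.
δ = arcsin(0.188612) = +10.87°.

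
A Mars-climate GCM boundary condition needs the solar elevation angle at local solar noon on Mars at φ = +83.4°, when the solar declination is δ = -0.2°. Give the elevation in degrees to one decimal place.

6.4°

At local noon the hour angle is zero, so the zenith angle equals |φ − δ| = |+83.4° − (-0.200°)| = 83.600°.
Elevation = 90° − 83.600° = 6.4°.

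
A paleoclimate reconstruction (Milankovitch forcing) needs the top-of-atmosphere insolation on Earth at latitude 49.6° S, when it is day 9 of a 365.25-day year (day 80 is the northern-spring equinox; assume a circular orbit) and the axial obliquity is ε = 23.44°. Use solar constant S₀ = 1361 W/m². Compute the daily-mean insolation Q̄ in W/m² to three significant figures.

Solar longitude: λ_s = 360° × (9 − 80)/365.25 = -69.979°, i.e. -69.979° + 360° = 290.021°.
sin δ = sin 23.44° × sin 290.021° = -0.37375, so δ = -21.947°.
cos H₀ = −tan(-49.6°) tan(-21.947°) = -0.4735, H₀ = 2.0640 rad.
Bracket: H₀ sin φ sin δ + cos φ cos δ sin H₀ = 2.0640×-0.76154×-0.37375 + 0.64812×0.92753×0.88081 = 0.587467 + 0.529500 = 1.116967.
Q̄ = (S₀/π) × [bracket] = (1361/π) × 1.116967 = 483.9 W/m².

Q̄ ≈ 484 W/m²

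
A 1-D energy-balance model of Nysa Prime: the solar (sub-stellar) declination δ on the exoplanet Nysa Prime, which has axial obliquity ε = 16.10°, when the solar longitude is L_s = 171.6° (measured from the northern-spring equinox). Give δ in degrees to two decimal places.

δ = +2.32°

sin δ = sin ε · sin L_s = sin 16.10° × sin 171.6° = 0.040511.
δ = arcsin(0.040511) = +2.32°.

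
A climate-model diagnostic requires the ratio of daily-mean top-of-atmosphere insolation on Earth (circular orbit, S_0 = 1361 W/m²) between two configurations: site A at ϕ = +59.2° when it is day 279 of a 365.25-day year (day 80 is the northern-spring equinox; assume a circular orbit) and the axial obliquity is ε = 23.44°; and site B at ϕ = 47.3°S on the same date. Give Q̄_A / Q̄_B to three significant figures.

Q̄_A / Q̄_B ≈ 0.457

— Configuration A (ϕ=+59.2°):
Solar longitude: L_s = 360° × (279 − 80)/365.25 = 196.140°.
sin δ = sin 23.44° × sin 196.140° = -0.11058, so δ = -6.349°.
cos h₀ = −tan(+59.2°) tan(-6.349°) = 0.1866, h₀ = 1.3831 rad.
Bracket: h₀ sin ϕ sin δ + cos ϕ cos δ sin h₀ = 1.3831×0.85896×-0.11058 + 0.51204×0.99387×0.98243 = -0.131372 + 0.499960 = 0.368588.
Q̄ = (S_0/π) × [bracket] = (1361/π) × 0.368588 = 159.68 W/m².
— Configuration B (ϕ=-47.3°):
cos h₀ = −tan(-47.3°) tan(-6.349°) = -0.1206, h₀ = 1.6917 rad.
Bracket: h₀ sin ϕ sin δ + cos ϕ cos δ sin h₀ = 1.6917×-0.73491×-0.11058 + 0.67816×0.99387×0.99270 = 0.137478 + 0.669083 = 0.806561.
Q̄ = (S_0/π) × [bracket] = (1361/π) × 0.806561 = 349.42 W/m².
Ratio Q̄_A / Q̄_B = 159.68 / 349.42 = 0.4570.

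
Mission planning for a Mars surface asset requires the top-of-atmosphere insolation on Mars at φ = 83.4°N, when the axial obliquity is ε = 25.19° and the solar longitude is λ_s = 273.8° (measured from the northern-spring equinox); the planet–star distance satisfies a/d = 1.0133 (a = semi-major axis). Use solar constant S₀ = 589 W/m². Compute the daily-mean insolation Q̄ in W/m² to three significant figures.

Solar declination: sin δ = sin ε · sin λ_s = sin 25.19° × sin 273.8° = -0.42469, so δ = -25.131°.
cos H₀ = −tan(+83.4°) tan(-25.131°) = 4.0542 ≥ 1 ⇒ polar night, H₀ = 0 and Q̄ = 0.
Inverse-square distance factor (a/d)² = 1.0133² = 1.026777.

Q̄ ≈ 0.00 W/m²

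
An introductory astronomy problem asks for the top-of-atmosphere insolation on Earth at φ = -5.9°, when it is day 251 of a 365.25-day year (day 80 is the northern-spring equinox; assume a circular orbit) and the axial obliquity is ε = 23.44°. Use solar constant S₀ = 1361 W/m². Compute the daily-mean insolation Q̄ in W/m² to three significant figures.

Solar longitude: λ_s = 360° × (251 − 80)/365.25 = 168.542°.
sin δ = sin 23.44° × sin 168.542° = 0.07902, so δ = +4.532°.
cos H₀ = −tan(-5.9°) tan(+4.532°) = 0.0082, H₀ = 1.5626 rad.
Bracket: H₀ sin φ sin δ + cos φ cos δ sin H₀ = 1.5626×-0.10279×0.07902 + 0.99470×0.99687×0.99997 = -0.012692 + 0.991557 = 0.978865.
Q̄ = (S₀/π) × [bracket] = (1361/π) × 0.978865 = 424.1 W/m².

Q̄ ≈ 424 W/m²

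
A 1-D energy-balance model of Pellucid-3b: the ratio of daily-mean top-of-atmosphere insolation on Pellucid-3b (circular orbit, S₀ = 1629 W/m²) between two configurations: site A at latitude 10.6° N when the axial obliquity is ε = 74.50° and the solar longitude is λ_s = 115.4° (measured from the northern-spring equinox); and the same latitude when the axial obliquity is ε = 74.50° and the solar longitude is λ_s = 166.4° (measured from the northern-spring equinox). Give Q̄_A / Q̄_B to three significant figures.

Q̄_A / Q̄_B ≈ 0.744

— Configuration A (φ=+10.6°):
Solar declination: sin δ = sin ε · sin λ_s = sin 74.50° × sin 115.4° = 0.87048, so δ = +60.515°.
cos H₀ = −tan(+10.6°) tan(+60.515°) = -0.3310, H₀ = 1.9081 rad.
Bracket: H₀ sin φ sin δ + cos φ cos δ sin H₀ = 1.9081×0.18395×0.87048 + 0.98294×0.49220×0.94364 = 0.305534 + 0.456536 = 0.762070.
Q̄ = (S₀/π) × [bracket] = (1629/π) × 0.762070 = 395.15 W/m².
— Configuration B (φ=+10.6°):
Solar declination: sin δ = sin ε · sin λ_s = sin 74.50° × sin 166.4° = 0.22659, so δ = +13.096°.
cos H₀ = −tan(+10.6°) tan(+13.096°) = -0.0435, H₀ = 1.6143 rad.
Bracket: H₀ sin φ sin δ + cos φ cos δ sin H₀ = 1.6143×0.18395×0.22659 + 0.98294×0.97399×0.99905 = 0.067286 + 0.956464 = 1.023750.
Q̄ = (S₀/π) × [bracket] = (1629/π) × 1.023750 = 530.84 W/m².
Ratio Q̄_A / Q̄_B = 395.15 / 530.84 = 0.7444.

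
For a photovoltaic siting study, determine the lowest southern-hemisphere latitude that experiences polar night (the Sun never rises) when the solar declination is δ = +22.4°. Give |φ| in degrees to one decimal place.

Polar night requires cos H₀ = −tan φ tan δ ≥ 1, i.e. tan φ tan δ ≤ −1.
The boundary is |tan φ| · |tan δ| = 1, so |φ| = 90° − |δ| = 90° − 22.4° = 67.6° in the southern hemisphere.

|φ| = 67.6°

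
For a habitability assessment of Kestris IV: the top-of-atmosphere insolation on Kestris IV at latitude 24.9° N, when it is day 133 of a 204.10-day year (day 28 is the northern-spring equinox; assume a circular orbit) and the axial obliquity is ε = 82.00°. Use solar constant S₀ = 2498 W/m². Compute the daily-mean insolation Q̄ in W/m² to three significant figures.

Solar longitude: λ_s = 360° × (133 − 28)/204.10 = 185.203°.
sin δ = sin 82.00° × sin 185.203° = -0.08981, so δ = -5.153°.
cos H₀ = −tan(+24.9°) tan(-5.153°) = 0.0419, H₀ = 1.5289 rad.
Bracket: H₀ sin φ sin δ + cos φ cos δ sin H₀ = 1.5289×0.42104×-0.08981 + 0.90704×0.99596×0.99912 = -0.057813 + 0.902581 = 0.844768.
Q̄ = (S₀/π) × [bracket] = (2498/π) × 0.844768 = 671.7 W/m².

Q̄ ≈ 672 W/m²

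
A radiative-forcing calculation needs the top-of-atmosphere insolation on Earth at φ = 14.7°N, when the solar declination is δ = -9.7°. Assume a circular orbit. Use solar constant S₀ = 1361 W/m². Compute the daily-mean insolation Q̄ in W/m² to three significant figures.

cos H₀ = −tan(+14.7°) tan(-9.700°) = 0.0448, H₀ = 1.5259 rad.
Bracket: H₀ sin φ sin δ + cos φ cos δ sin H₀ = 1.5259×0.25376×-0.16849 + 0.96727×0.98570×0.99899 = -0.065241 + 0.952475 = 0.887234.
Q̄ = (S₀/π) × [bracket] = (1361/π) × 0.887234 = 384.4 W/m².

Q̄ ≈ 384 W/m²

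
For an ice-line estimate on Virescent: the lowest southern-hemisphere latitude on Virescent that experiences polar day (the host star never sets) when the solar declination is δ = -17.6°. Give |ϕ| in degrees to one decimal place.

|ϕ| = 72.4°

Polar day requires cos h₀ = −tan ϕ tan δ ≤ −1, i.e. tan ϕ tan δ ≥ 1.
The boundary is |tan ϕ| · |tan δ| = 1, so |ϕ| = 90° − |δ| = 90° − 17.6° = 72.4° in the southern hemisphere.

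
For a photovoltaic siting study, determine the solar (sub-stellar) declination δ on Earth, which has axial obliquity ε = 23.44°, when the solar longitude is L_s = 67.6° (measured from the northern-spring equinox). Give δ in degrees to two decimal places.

sin δ = sin ε · sin L_s = sin 23.44° × sin 67.6° = 0.367774.
δ = arcsin(0.367774) = +21.58°.

δ = +21.58°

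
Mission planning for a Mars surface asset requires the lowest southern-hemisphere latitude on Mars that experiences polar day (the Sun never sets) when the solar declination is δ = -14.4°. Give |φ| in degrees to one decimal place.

|φ| = 75.6°

Polar day requires cos H₀ = −tan φ tan δ ≤ −1, i.e. tan φ tan δ ≥ 1.
The boundary is |tan φ| · |tan δ| = 1, so |φ| = 90° − |δ| = 90° − 14.4° = 75.6° in the southern hemisphere.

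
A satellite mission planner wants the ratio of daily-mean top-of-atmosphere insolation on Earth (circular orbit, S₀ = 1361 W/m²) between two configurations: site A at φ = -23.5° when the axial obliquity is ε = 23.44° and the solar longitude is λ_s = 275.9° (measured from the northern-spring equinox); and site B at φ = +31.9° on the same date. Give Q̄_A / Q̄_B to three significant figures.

— Configuration A (φ=-23.5°):
Solar declination: sin δ = sin ε · sin λ_s = sin 23.44° × sin 275.9° = -0.39568, so δ = -23.308°.
cos H₀ = −tan(-23.5°) tan(-23.308°) = -0.1873, H₀ = 1.7592 rad.
Bracket: H₀ sin φ sin δ + cos φ cos δ sin H₀ = 1.7592×-0.39875×-0.39568 + 0.91706×0.91839×0.98230 = 0.277562 + 0.827311 = 1.104873.
Q̄ = (S₀/π) × [bracket] = (1361/π) × 1.104873 = 478.65 W/m².
— Configuration B (φ=+31.9°):
cos H₀ = −tan(+31.9°) tan(-23.308°) = 0.2682, H₀ = 1.2993 rad.
Bracket: H₀ sin φ sin δ + cos φ cos δ sin H₀ = 1.2993×0.52844×-0.39568 + 0.84897×0.91839×0.96337 = -0.271675 + 0.751126 = 0.479451.
Q̄ = (S₀/π) × [bracket] = (1361/π) × 0.479451 = 207.71 W/m².
Ratio Q̄_A / Q̄_B = 478.65 / 207.71 = 2.304.

Q̄_A / Q̄_B ≈ 2.30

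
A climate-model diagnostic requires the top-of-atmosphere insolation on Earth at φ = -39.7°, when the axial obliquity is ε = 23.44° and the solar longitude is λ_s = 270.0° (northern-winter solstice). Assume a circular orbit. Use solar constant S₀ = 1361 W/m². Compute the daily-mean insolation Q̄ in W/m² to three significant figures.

Solar declination: sin δ = sin ε · sin λ_s = sin 23.44° × sin 270.0° = -0.39779, so δ = -23.440°.
cos H₀ = −tan(-39.7°) tan(-23.440°) = -0.3600, H₀ = 1.9390 rad.
Bracket: H₀ sin φ sin δ + cos φ cos δ sin H₀ = 1.9390×-0.63877×-0.39779 + 0.76940×0.91748×0.93297 = 0.492693 + 0.658592 = 1.151285.
Q̄ = (S₀/π) × [bracket] = (1361/π) × 1.151285 = 498.8 W/m².

Q̄ ≈ 499 W/m²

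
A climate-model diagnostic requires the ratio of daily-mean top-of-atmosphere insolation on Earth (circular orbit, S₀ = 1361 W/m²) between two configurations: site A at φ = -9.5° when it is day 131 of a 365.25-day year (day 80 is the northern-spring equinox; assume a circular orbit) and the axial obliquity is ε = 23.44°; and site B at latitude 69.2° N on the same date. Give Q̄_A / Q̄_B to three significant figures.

— Configuration A (φ=-9.5°):
Solar longitude: λ_s = 360° × (131 − 80)/365.25 = 50.267°.
sin δ = sin 23.44° × sin 50.267° = 0.30591, so δ = +17.813°.
cos H₀ = −tan(-9.5°) tan(+17.813°) = 0.0538, H₀ = 1.5170 rad.
Bracket: H₀ sin φ sin δ + cos φ cos δ sin H₀ = 1.5170×-0.16505×0.30591 + 0.98629×0.95206×0.99855 = -0.076594 + 0.937646 = 0.861052.
Q̄ = (S₀/π) × [bracket] = (1361/π) × 0.861052 = 373.02 W/m².
— Configuration B (φ=+69.2°):
cos H₀ = −tan(+69.2°) tan(+17.813°) = -0.8459, H₀ = 2.5790 rad.
Bracket: H₀ sin φ sin δ + cos φ cos δ sin H₀ = 2.5790×0.93483×0.30591 + 0.35511×0.95206×0.53339 = 0.737527 + 0.180332 = 0.917859.
Q̄ = (S₀/π) × [bracket] = (1361/π) × 0.917859 = 397.63 W/m².
Ratio Q̄_A / Q̄_B = 373.02 / 397.63 = 0.9381.

Q̄_A / Q̄_B ≈ 0.938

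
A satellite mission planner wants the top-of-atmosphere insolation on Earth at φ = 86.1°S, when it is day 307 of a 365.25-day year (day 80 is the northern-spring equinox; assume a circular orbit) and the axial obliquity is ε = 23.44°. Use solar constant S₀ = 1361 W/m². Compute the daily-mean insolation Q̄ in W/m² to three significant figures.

Solar longitude: λ_s = 360° × (307 − 80)/365.25 = 223.737°.
sin δ = sin 23.44° × sin 223.737° = -0.27501, so δ = -15.963°.
cos H₀ = −tan(-86.1°) tan(-15.963°) = -4.1958 ≤ −1 ⇒ polar day, H₀ = π.
Bracket: H₀ sin φ sin δ + cos φ cos δ sin H₀ = 3.1416×-0.99768×-0.27501 + 0.06802×0.96144×0.00000 = 0.861967 + 0.000000 = 0.861967.
Q̄ = (S₀/π) × [bracket] = (1361/π) × 0.861967 = 373.4 W/m².

Q̄ ≈ 373 W/m²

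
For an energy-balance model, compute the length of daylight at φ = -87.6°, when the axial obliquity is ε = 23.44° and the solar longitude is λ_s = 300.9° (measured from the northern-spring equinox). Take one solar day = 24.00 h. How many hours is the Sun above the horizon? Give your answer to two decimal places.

24.00 h

Solar declination: sin δ = sin ε · sin λ_s = sin 23.44° × sin 300.9° = -0.34133, so δ = -19.958°.
Sunrise equation: cos H₀ = −tan φ · tan δ = -8.6642 ≤ −1, so the Sun never sets (polar day) and H₀ = π.
Daylight = 2H₀/(2π) × 24.00 h = (3.1416/π) × 24.00 = 24.00 h.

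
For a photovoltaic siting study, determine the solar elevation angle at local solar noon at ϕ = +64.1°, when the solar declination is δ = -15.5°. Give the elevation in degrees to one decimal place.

10.4°

At local noon the hour angle is zero, so the zenith angle equals |ϕ − δ| = |+64.1° − (-15.500°)| = 79.600°.
Elevation = 90° − 79.600° = 10.4°.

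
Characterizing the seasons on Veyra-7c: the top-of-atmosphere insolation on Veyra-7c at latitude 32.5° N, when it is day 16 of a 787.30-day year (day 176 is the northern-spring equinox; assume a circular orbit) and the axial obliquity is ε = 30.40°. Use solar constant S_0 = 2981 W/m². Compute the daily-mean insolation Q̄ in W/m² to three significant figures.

Q̄ ≈ 356 W/m²

Solar longitude: L_s = 360° × (16 − 176)/787.30 = -73.161°, i.e. -73.161° + 360° = 286.839°.
sin δ = sin 30.40° × sin 286.839° = -0.48434, so δ = -28.969°.
cos h₀ = −tan(+32.5°) tan(-28.969°) = 0.3527, h₀ = 1.2104 rad.
Bracket: h₀ sin ϕ sin δ + cos ϕ cos δ sin h₀ = 1.2104×0.53730×-0.48434 + 0.84339×0.87488×0.93574 = -0.314990 + 0.690450 = 0.375460.
Q̄ = (S_0/π) × [bracket] = (2981/π) × 0.375460 = 356.3 W/m².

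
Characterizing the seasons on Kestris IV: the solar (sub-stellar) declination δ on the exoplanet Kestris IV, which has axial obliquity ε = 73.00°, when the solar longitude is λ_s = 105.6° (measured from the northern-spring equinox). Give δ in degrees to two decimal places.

sin δ = sin ε · sin λ_s = sin 73.00° × sin 105.6° = 0.921077.
δ = arcsin(0.921077) = +67.08°.

δ = +67.08°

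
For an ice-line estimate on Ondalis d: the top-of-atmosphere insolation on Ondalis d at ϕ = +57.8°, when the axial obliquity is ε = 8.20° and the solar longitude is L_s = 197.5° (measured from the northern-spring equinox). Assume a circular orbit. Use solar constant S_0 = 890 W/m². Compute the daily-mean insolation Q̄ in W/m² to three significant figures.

Solar declination: sin δ = sin ε · sin L_s = sin 8.20° × sin 197.5° = -0.04289, so δ = -2.458°.
cos h₀ = −tan(+57.8°) tan(-2.458°) = 0.0682, h₀ = 1.5026 rad.
Bracket: h₀ sin ϕ sin δ + cos ϕ cos δ sin h₀ = 1.5026×0.84619×-0.04289 + 0.53288×0.99908×0.99767 = -0.054534 + 0.531149 = 0.476615.
Q̄ = (S_0/π) × [bracket] = (890/π) × 0.476615 = 135.0 W/m².

Q̄ ≈ 135 W/m²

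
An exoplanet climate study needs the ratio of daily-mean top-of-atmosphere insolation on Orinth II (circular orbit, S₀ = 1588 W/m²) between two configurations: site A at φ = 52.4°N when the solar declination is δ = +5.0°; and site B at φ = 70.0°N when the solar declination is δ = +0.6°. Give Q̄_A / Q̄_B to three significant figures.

— Configuration A (φ=+52.4°):
cos H₀ = −tan(+52.4°) tan(+5.000°) = -0.1136, H₀ = 1.6846 rad.
Bracket: H₀ sin φ sin δ + cos φ cos δ sin H₀ = 1.6846×0.79229×0.08716 + 0.61015×0.99619×0.99353 = 0.116332 + 0.603893 = 0.720225.
Q̄ = (S₀/π) × [bracket] = (1588/π) × 0.720225 = 364.06 W/m².
— Configuration B (φ=+70.0°):
cos H₀ = −tan(+70.0°) tan(+0.600°) = -0.0288, H₀ = 1.5996 rad.
Bracket: H₀ sin φ sin δ + cos φ cos δ sin H₀ = 1.5996×0.93969×0.01047 + 0.34202×0.99995×0.99959 = 0.015738 + 0.341863 = 0.357601.
Q̄ = (S₀/π) × [bracket] = (1588/π) × 0.357601 = 180.76 W/m².
Ratio Q̄_A / Q̄_B = 364.06 / 180.76 = 2.014.

Q̄_A / Q̄_B ≈ 2.01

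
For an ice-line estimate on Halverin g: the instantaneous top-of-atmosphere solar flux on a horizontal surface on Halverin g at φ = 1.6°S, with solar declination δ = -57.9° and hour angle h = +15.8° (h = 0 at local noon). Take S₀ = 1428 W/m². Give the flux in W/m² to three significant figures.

cos θ_z = sin φ sin δ + cos φ cos δ cos h = 0.023653 + 0.511122 = 0.534775.
Flux = S₀ · cos θ_z = 1428 × 0.534775 = 763.7 W/m².

764 W/m²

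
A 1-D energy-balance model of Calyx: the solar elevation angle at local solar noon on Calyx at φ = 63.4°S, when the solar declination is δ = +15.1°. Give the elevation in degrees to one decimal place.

11.5°

At local noon the hour angle is zero, so the zenith angle equals |φ − δ| = |-63.4° − (+15.100°)| = 78.500°.
Elevation = 90° − 78.500° = 11.5°.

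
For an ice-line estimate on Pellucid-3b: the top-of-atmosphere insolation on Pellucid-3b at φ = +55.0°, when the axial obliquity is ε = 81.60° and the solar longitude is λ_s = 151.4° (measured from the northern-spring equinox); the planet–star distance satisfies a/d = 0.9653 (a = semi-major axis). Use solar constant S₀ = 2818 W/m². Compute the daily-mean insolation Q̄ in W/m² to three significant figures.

Q̄ ≈ 1.06e+03 W/m²

Solar declination: sin δ = sin ε · sin λ_s = sin 81.60° × sin 151.4° = 0.47356, so δ = +28.265°.
cos H₀ = −tan(+55.0°) tan(+28.265°) = -0.7679, H₀ = 2.4463 rad.
Bracket: H₀ sin φ sin δ + cos φ cos δ sin H₀ = 2.4463×0.81915×0.47356 + 0.57358×0.88076×0.64061 = 0.948961 + 0.323627 = 1.272588.
Inverse-square distance factor (a/d)² = 0.9653² = 0.931804.
Q̄ = (S₀/π) × 0.931804 × [bracket] = (2818/π) × 0.931804 × 1.272588 = 1064 W/m².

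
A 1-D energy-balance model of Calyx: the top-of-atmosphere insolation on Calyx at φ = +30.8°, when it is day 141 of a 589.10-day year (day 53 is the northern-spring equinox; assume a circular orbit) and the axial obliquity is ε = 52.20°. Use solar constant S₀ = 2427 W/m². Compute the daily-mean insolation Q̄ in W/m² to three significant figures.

Q̄ ≈ 971 W/m²

Solar longitude: λ_s = 360° × (141 − 53)/589.10 = 53.777°.
sin δ = sin 52.20° × sin 53.777° = 0.63744, so δ = +39.601°.
cos H₀ = −tan(+30.8°) tan(+39.601°) = -0.4932, H₀ = 2.0865 rad.
Bracket: H₀ sin φ sin δ + cos φ cos δ sin H₀ = 2.0865×0.51204×0.63744 + 0.85896×0.77050×0.86993 = 0.681023 + 0.575745 = 1.256768.
Q̄ = (S₀/π) × [bracket] = (2427/π) × 1.256768 = 970.9 W/m².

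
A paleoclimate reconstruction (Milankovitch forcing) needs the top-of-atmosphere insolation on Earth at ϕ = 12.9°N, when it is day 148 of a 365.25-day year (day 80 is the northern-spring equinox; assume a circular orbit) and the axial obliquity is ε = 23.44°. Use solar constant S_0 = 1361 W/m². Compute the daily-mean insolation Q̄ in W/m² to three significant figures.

Solar longitude: L_s = 360° × (148 − 80)/365.25 = 67.023°.
sin δ = sin 23.44° × sin 67.023° = 0.36623, so δ = +21.483°.
cos h₀ = −tan(+12.9°) tan(+21.483°) = -0.0901, h₀ = 1.6611 rad.
Bracket: h₀ sin ϕ sin δ + cos ϕ cos δ sin h₀ = 1.6611×0.22325×0.36623 + 0.97476×0.93053×0.99593 = 0.135813 + 0.903352 = 1.039165.
Q̄ = (S_0/π) × [bracket] = (1361/π) × 1.039165 = 450.2 W/m².

Q̄ ≈ 450 W/m²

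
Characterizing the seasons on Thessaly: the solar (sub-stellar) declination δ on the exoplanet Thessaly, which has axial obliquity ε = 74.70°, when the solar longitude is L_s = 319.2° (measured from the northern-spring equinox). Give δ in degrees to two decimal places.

δ = -39.07°

sin δ = sin ε · sin L_s = sin 74.70° × sin 319.2° = -0.630262.
δ = arcsin(-0.630262) = -39.07°.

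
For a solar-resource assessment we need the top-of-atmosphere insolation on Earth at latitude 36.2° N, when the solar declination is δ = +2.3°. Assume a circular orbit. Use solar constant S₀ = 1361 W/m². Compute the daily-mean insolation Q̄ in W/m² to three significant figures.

cos H₀ = −tan(+36.2°) tan(+2.300°) = -0.0294, H₀ = 1.6002 rad.
Bracket: H₀ sin φ sin δ + cos φ cos δ sin H₀ = 1.6002×0.59061×0.04013 + 0.80696×0.99919×0.99957 = 0.037927 + 0.805960 = 0.843887.
Q̄ = (S₀/π) × [bracket] = (1361/π) × 0.843887 = 365.6 W/m².

Q̄ ≈ 366 W/m²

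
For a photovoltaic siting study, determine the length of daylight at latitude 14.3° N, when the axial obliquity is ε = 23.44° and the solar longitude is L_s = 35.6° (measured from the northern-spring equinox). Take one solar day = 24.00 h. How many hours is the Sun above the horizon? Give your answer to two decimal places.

12.46 h

Solar declination: sin δ = sin ε · sin L_s = sin 23.44° × sin 35.6° = 0.23156, so δ = +13.389°.
cos h₀ = −tan ϕ · tan δ = −tan(+14.3°) × tan(+13.389°) = -0.0607, so h₀ = 1.6315 rad = 93.48°.
Daylight = 2h₀/(2π) × 24.00 h = (1.6315/π) × 24.00 = 12.46 h.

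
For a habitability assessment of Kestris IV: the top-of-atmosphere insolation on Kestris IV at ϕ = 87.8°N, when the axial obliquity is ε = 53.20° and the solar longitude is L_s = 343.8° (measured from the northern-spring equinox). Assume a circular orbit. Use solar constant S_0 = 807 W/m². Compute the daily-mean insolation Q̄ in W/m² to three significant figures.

Q̄ ≈ 0.00 W/m²

Solar declination: sin δ = sin ε · sin L_s = sin 53.20° × sin 343.8° = -0.22340, so δ = -12.909°.
cos h₀ = −tan(+87.8°) tan(-12.909°) = 5.9660 ≥ 1 ⇒ polar night, h₀ = 0 and Q̄ = 0.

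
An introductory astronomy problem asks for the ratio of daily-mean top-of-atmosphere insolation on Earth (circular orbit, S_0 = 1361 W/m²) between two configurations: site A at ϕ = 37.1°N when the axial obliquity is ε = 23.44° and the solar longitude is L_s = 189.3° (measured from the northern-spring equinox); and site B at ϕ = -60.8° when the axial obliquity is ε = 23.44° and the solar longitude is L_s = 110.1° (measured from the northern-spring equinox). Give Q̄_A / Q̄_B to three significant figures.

— Configuration A (ϕ=+37.1°):
Solar declination: sin δ = sin ε · sin L_s = sin 23.44° × sin 189.3° = -0.06428, so δ = -3.686°.
cos h₀ = −tan(+37.1°) tan(-3.686°) = 0.0487, h₀ = 1.5221 rad.
Bracket: h₀ sin ϕ sin δ + cos ϕ cos δ sin h₀ = 1.5221×0.60321×-0.06428 + 0.79758×0.99793×0.99881 = -0.059018 + 0.794982 = 0.735964.
Q̄ = (S_0/π) × [bracket] = (1361/π) × 0.735964 = 318.83 W/m².
— Configuration B (ϕ=-60.8°):
Solar declination: sin δ = sin ε · sin L_s = sin 23.44° × sin 110.1° = 0.37356, so δ = +21.935°.
cos h₀ = −tan(-60.8°) tan(+21.935°) = 0.7206, h₀ = 0.7662 rad.
Bracket: h₀ sin ϕ sin δ + cos ϕ cos δ sin h₀ = 0.7662×-0.87292×0.37356 + 0.48786×0.92761×0.69338 = -0.249849 + 0.313785 = 0.063936.
Q̄ = (S_0/π) × [bracket] = (1361/π) × 0.063936 = 27.698 W/m².
Ratio Q̄_A / Q̄_B = 318.83 / 27.698 = 11.51.

Q̄_A / Q̄_B ≈ 11.5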